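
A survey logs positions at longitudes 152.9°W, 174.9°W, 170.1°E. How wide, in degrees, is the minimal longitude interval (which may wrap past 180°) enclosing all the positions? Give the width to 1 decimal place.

37.0°

Sort the longitudes: -174.9°, -152.9°, +170.1°.
Eastward gaps between consecutive values (wrapping around): 22.0°, 323.0°, 15.0°.
Largest gap = 323.0° ⇒ minimal covering band is its complement: 360° − 323.0° = 37.0°.
Band runs from +170.1° eastward to -152.9°, crossing the antimeridian.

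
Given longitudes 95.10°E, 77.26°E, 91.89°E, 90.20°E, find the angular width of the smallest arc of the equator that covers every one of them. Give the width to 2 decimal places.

17.84°

Sort the longitudes: +77.26°, +90.20°, +91.89°, +95.10°.
Eastward gaps between consecutive values (wrapping around): 12.94°, 1.69°, 3.21°, 342.16°.
Largest gap = 342.16° ⇒ minimal covering band is its complement: 360° − 342.16° = 17.84°.
Band runs from +77.26° eastward to +95.10°.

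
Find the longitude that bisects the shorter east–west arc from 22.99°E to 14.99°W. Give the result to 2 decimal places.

Signed shortest Δλ from +22.99° to -14.99° is -37.98°.
Midpoint longitude = +22.99° + (-37.98°)/2 = +22.99° − 18.99° = +4.00°.

4.00°E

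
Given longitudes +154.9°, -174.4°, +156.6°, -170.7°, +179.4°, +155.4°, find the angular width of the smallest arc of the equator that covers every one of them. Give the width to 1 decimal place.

34.4°

Sort the longitudes: -174.4°, -170.7°, +154.9°, +155.4°, +156.6°, +179.4°.
Eastward gaps between consecutive values (wrapping around): 3.7°, 325.6°, 0.5°, 1.2°, 22.8°, 6.2°.
Largest gap = 325.6° ⇒ minimal covering band is its complement: 360° − 325.6° = 34.4°.
Band runs from +154.9° eastward to -170.7°, crossing the antimeridian.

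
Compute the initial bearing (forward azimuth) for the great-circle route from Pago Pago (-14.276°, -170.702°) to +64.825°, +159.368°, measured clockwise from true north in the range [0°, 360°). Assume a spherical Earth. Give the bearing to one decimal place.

Δλ = 159.368 − -170.702 = 330.070°; wrapped into (−180°, 180°]: -29.930°.
θ = atan2( sin Δλ · cos φ₂ , cos φ₁ · sin φ₂ − sin φ₁ · cos φ₂ · cos Δλ )
  = atan2(-0.21224, 0.96797) = -12.367° → normalised to [0°, 360°): 347.633°.

347.6°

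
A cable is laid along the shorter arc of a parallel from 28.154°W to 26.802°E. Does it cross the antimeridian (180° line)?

Signed shortest Δλ = ((26.802 − -28.154 + 180) mod 360) − 180 = 54.956°.
Going east by 54.956° from -28.154° reaches +26.802° without touching 180°.

No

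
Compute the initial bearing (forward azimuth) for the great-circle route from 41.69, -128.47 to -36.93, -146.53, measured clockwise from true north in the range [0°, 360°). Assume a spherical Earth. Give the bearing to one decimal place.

194.6°

Δλ = -146.53 − -128.47 = -18.06°.
θ = atan2( sin Δλ · cos φ₂ , cos φ₁ · sin φ₂ − sin φ₁ · cos φ₂ · cos Δλ )
  = atan2(-0.24781, -0.95415) = -165.441° → normalised to [0°, 360°): 194.559°.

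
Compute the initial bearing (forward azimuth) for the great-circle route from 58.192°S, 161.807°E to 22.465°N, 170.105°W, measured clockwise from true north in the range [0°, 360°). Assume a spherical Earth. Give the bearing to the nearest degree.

26°

Δλ = -170.105 − 161.807 = -331.912°; wrapped into (−180°, 180°]: 28.088°.
θ = atan2( sin Δλ · cos φ₂ , cos φ₁ · sin φ₂ − sin φ₁ · cos φ₂ · cos Δλ )
  = atan2(0.43510, 0.89424) = 25.945° → normalised to [0°, 360°): 25.945°.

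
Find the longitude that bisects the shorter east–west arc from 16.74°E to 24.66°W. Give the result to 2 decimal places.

Signed shortest Δλ from +16.74° to -24.66° is -41.40°.
Midpoint longitude = +16.74° + (-41.40°)/2 = +16.74° − 20.70° = -3.96°.

3.96°W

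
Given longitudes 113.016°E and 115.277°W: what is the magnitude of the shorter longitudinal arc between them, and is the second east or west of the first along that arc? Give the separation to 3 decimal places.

Raw difference: -115.277 − 113.016 = -228.293°.
Normalise into (−180°, 180°]: -228.293° + 360° = 131.707°.
Positive ⇒ the second point lies to the east; separation 131.707°.

131.707° east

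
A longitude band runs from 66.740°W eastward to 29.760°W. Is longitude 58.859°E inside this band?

Band width going east from -66.740° to -29.760°: ((-29.760 − -66.740) mod 360) = 36.980°.
Offset of +58.859° east of the west edge: ((58.859 − -66.740) mod 360) = 125.599°.
125.599° > 36.980° ⇒ outside.

No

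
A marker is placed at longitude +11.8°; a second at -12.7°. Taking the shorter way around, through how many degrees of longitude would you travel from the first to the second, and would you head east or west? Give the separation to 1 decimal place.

24.5° west

Raw difference: -12.7 − 11.8 = -24.5°.
Normalise into (−180°, 180°]: -24.5° stays -24.5°.
Negative ⇒ the second point lies to the west; separation 24.5°.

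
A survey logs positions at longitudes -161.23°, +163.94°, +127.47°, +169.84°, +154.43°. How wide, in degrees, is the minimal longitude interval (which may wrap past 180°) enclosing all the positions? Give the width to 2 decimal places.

Sort the longitudes: -161.23°, +127.47°, +154.43°, +163.94°, +169.84°.
Eastward gaps between consecutive values (wrapping around): 288.70°, 26.96°, 9.51°, 5.90°, 28.93°.
Largest gap = 288.70° ⇒ minimal covering band is its complement: 360° − 288.70° = 71.30°.
Band runs from +127.47° eastward to -161.23°, crossing the antimeridian.

71.30°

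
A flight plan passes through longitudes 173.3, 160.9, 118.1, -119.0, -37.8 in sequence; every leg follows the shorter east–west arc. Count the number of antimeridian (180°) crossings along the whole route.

Leg 1: +173.3° → +160.9°, shortest Δλ = -12.4° (west) — does not cross 180°.
Leg 2: +160.9° → +118.1°, shortest Δλ = -42.8° (west) — does not cross 180°.
Leg 3: +118.1° → -119.0°, shortest Δλ = 122.9° (east) — crosses 180°.
Leg 4: -119.0° → -37.8°, shortest Δλ = 81.2° (east) — does not cross 180°.
Total crossings: 1.

1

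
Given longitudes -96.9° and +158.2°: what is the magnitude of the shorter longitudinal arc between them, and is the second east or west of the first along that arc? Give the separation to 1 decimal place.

Raw difference: 158.2 − -96.9 = 255.1°.
Normalise into (−180°, 180°]: 255.1° − 360° = -104.9°.
Negative ⇒ the second point lies to the west; separation 104.9°.

104.9° west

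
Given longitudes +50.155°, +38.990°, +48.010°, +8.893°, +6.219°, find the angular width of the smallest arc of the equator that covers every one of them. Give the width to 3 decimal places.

Sort the longitudes: +6.219°, +8.893°, +38.990°, +48.010°, +50.155°.
Eastward gaps between consecutive values (wrapping around): 2.674°, 30.097°, 9.020°, 2.145°, 316.064°.
Largest gap = 316.064° ⇒ minimal covering band is its complement: 360° − 316.064° = 43.936°.
Band runs from +6.219° eastward to +50.155°.

43.936°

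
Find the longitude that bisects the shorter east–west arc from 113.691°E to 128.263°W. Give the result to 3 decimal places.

172.714°E

Signed shortest Δλ from +113.691° to -128.263° is +118.046°.
Midpoint longitude = +113.691° + (+118.046°)/2 = +113.691° + 59.023° = +172.714°.
(The naïve average (+113.691 + -128.263)/2 = -7.286° is on the wrong side of the globe.)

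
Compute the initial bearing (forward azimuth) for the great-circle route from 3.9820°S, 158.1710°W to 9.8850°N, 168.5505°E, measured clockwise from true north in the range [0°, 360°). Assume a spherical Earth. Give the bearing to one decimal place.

292.9°

Δλ = 168.5505 − -158.1710 = 326.7215°; wrapped into (−180°, 180°]: -33.2785°.
θ = atan2( sin Δλ · cos φ₂ , cos φ₁ · sin φ₂ − sin φ₁ · cos φ₂ · cos Δλ )
  = atan2(-0.54056, 0.22845) = -67.090° → normalised to [0°, 360°): 292.910°.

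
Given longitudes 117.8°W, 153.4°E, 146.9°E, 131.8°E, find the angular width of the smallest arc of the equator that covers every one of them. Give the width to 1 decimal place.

Sort the longitudes: -117.8°, +131.8°, +146.9°, +153.4°.
Eastward gaps between consecutive values (wrapping around): 249.6°, 15.1°, 6.5°, 88.8°.
Largest gap = 249.6° ⇒ minimal covering band is its complement: 360° − 249.6° = 110.4°.
Band runs from +131.8° eastward to -117.8°, crossing the antimeridian.

110.4°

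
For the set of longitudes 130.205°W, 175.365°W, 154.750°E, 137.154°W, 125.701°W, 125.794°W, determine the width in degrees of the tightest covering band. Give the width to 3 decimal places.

79.549°

Sort the longitudes: -175.365°, -137.154°, -130.205°, -125.794°, -125.701°, +154.750°.
Eastward gaps between consecutive values (wrapping around): 38.211°, 6.949°, 4.411°, 0.093°, 280.451°, 29.885°.
Largest gap = 280.451° ⇒ minimal covering band is its complement: 360° − 280.451° = 79.549°.
Band runs from +154.750° eastward to -125.701°, crossing the antimeridian.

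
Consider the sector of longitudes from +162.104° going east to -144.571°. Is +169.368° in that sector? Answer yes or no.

Yes

Band width going east from +162.104° to -144.571°: ((-144.571 − 162.104) mod 360) = 53.325°.
Offset of +169.368° east of the west edge: ((169.368 − 162.104) mod 360) = 7.264°.
7.264° ≤ 53.325° ⇒ inside.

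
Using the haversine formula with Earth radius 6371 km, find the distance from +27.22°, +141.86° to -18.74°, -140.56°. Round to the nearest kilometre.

Δλ = -140.56 − 141.86 = -282.42°; wrapped into (−180°, 180°]: 77.58°.
Δφ = -18.74 − 27.22 = -45.96°.
a = sin²(Δφ/2) + cos φ₁ · cos φ₂ · sin²(Δλ/2) = 0.482917.
c = 2·atan2(√a, √(1−a)) = 1.53662 rad → d = 6371·c ≈ 9789.83 km.

9790 km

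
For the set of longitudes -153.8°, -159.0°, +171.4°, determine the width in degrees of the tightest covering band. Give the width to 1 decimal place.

34.8°

Sort the longitudes: -159.0°, -153.8°, +171.4°.
Eastward gaps between consecutive values (wrapping around): 5.2°, 325.2°, 29.6°.
Largest gap = 325.2° ⇒ minimal covering band is its complement: 360° − 325.2° = 34.8°.
Band runs from +171.4° eastward to -153.8°, crossing the antimeridian.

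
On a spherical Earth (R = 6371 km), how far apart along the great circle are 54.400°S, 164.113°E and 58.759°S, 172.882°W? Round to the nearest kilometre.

Δλ = -172.882 − 164.113 = -336.995°; wrapped into (−180°, 180°]: 23.005°.
Δφ = -58.759 − -54.400 = -4.359°.
a = sin²(Δφ/2) + cos φ₁ · cos φ₂ · sin²(Δλ/2) = 0.013452.
c = 2·atan2(√a, √(1−a)) = 0.23249 rad → d = 6371·c ≈ 1481.17 km.

1481 km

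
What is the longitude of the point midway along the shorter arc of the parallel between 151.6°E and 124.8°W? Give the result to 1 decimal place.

Signed shortest Δλ from +151.6° to -124.8° is +83.6°.
Midpoint longitude = +151.6° + (+83.6°)/2 = +151.6° + 41.8° = +193.4°.
Normalise into (−180°, 180°]: -166.6°.
(The naïve average (+151.6 + -124.8)/2 = 13.4° is on the wrong side of the globe.)

166.6°W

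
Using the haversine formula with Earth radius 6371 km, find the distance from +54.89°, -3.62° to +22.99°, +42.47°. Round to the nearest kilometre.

Δλ = 42.47 − -3.62 = 46.09°.
Δφ = 22.99 − 54.89 = -31.90°.
a = sin²(Δφ/2) + cos φ₁ · cos φ₂ · sin²(Δλ/2) = 0.156647.
c = 2·atan2(√a, √(1−a)) = 0.81385 rad → d = 6371·c ≈ 5185.04 km.

5185 km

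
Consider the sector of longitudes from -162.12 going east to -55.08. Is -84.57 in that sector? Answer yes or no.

Band width going east from -162.12° to -55.08°: ((-55.08 − -162.12) mod 360) = 107.04°.
Offset of -84.57° east of the west edge: ((-84.57 − -162.12) mod 360) = 77.55°.
77.55° ≤ 107.04° ⇒ inside.

Yes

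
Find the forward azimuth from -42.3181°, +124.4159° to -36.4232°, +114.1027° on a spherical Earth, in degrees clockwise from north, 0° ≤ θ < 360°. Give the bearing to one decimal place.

Δλ = 114.1027 − 124.4159 = -10.3132°.
θ = atan2( sin Δλ · cos φ₂ , cos φ₁ · sin φ₂ − sin φ₁ · cos φ₂ · cos Δλ )
  = atan2(-0.14406, 0.09395) = -56.888° → normalised to [0°, 360°): 303.112°.

303.1°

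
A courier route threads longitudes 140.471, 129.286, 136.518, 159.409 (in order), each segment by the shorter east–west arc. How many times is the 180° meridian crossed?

0

Leg 1: +140.471° → +129.286°, shortest Δλ = -11.185° (west) — does not cross 180°.
Leg 2: +129.286° → +136.518°, shortest Δλ = 7.232° (east) — does not cross 180°.
Leg 3: +136.518° → +159.409°, shortest Δλ = 22.891° (east) — does not cross 180°.
Total crossings: 0.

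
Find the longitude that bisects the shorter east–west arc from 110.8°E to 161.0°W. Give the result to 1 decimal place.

154.9°E

Signed shortest Δλ from +110.8° to -161.0° is +88.2°.
Midpoint longitude = +110.8° + (+88.2°)/2 = +110.8° + 44.1° = +154.9°.
(The naïve average (+110.8 + -161.0)/2 = -25.1° is on the wrong side of the globe.)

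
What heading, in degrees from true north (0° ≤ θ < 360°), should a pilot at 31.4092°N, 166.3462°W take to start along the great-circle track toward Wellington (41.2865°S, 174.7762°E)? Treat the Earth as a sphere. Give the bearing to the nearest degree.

195°

Δλ = 174.7762 − -166.3462 = 341.1224°; wrapped into (−180°, 180°]: -18.8776°.
θ = atan2( sin Δλ · cos φ₂ , cos φ₁ · sin φ₂ − sin φ₁ · cos φ₂ · cos Δλ )
  = atan2(-0.24312, -0.93368) = -165.405° → normalised to [0°, 360°): 194.595°.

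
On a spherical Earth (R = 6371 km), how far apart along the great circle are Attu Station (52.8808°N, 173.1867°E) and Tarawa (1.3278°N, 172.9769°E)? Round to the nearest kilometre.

5732 km

Δλ = 172.9769 − 173.1867 = -0.2098°.
Δφ = 1.3278 − 52.8808 = -51.5530°.
a = sin²(Δφ/2) + cos φ₁ · cos φ₂ · sin²(Δλ/2) = 0.189107.
c = 2·atan2(√a, √(1−a)) = 0.89977 rad → d = 6371·c ≈ 5732.46 km.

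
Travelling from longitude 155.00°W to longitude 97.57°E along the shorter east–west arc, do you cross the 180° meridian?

Naïve |97.57 − -155.00| = 252.57° > 180°, so the shorter arc goes the other way round — across 180°.
Signed shortest Δλ = ((97.57 − -155.00 + 180) mod 360) − 180 = -107.43°.
Going west by 107.43° from -155.00° passes through 180° before reaching +97.57°.

Yes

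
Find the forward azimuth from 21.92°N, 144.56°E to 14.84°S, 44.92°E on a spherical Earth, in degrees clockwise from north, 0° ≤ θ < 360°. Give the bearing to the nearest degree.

259°

Δλ = 44.92 − 144.56 = -99.64°.
θ = atan2( sin Δλ · cos φ₂ , cos φ₁ · sin φ₂ − sin φ₁ · cos φ₂ · cos Δλ )
  = atan2(-0.95300, -0.17718) = -100.532° → normalised to [0°, 360°): 259.468°.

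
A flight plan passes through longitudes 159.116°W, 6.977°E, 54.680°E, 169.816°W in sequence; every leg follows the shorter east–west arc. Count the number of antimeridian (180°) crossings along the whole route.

1

Leg 1: -159.116° → +6.977°, shortest Δλ = 166.093° (east) — does not cross 180°.
Leg 2: +6.977° → +54.680°, shortest Δλ = 47.703° (east) — does not cross 180°.
Leg 3: +54.680° → -169.816°, shortest Δλ = 135.504° (east) — crosses 180°.
Total crossings: 1.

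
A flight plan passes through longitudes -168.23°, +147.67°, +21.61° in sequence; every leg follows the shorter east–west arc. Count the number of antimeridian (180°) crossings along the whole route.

Leg 1: -168.23° → +147.67°, shortest Δλ = -44.1° (west) — crosses 180°.
Leg 2: +147.67° → +21.61°, shortest Δλ = -126.06° (west) — does not cross 180°.
Total crossings: 1.

1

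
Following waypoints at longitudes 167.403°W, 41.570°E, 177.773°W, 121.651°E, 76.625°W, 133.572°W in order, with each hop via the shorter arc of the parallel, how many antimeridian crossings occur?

4

Leg 1: -167.403° → +41.570°, shortest Δλ = -151.027° (west) — crosses 180°.
Leg 2: +41.570° → -177.773°, shortest Δλ = 140.657° (east) — crosses 180°.
Leg 3: -177.773° → +121.651°, shortest Δλ = -60.576° (west) — crosses 180°.
Leg 4: +121.651° → -76.625°, shortest Δλ = 161.724° (east) — crosses 180°.
Leg 5: -76.625° → -133.572°, shortest Δλ = -56.947° (west) — does not cross 180°.
Total crossings: 4.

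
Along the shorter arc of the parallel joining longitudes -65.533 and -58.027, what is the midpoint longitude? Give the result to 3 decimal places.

-61.780°

Signed shortest Δλ from -65.533° to -58.027° is +7.506°.
Midpoint longitude = -65.533° + (+7.506°)/2 = -65.533° + 3.753° = -61.780°.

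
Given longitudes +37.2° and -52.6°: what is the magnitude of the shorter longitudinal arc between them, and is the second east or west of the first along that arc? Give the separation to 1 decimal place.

Raw difference: -52.6 − 37.2 = -89.8°.
Normalise into (−180°, 180°]: -89.8° stays -89.8°.
Negative ⇒ the second point lies to the west; separation 89.8°.

89.8° west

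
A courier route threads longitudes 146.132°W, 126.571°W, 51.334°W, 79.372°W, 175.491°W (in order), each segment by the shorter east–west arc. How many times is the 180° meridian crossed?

0

Leg 1: -146.132° → -126.571°, shortest Δλ = 19.561° (east) — does not cross 180°.
Leg 2: -126.571° → -51.334°, shortest Δλ = 75.237° (east) — does not cross 180°.
Leg 3: -51.334° → -79.372°, shortest Δλ = -28.038° (west) — does not cross 180°.
Leg 4: -79.372° → -175.491°, shortest Δλ = -96.119° (west) — does not cross 180°.
Total crossings: 0.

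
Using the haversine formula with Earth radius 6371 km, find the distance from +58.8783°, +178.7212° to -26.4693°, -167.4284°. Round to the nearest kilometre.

9576 km

Δλ = -167.4284 − 178.7212 = -346.1496°; wrapped into (−180°, 180°]: 13.8504°.
Δφ = -26.4693 − 58.8783 = -85.3476°.
a = sin²(Δφ/2) + cos φ₁ · cos φ₂ · sin²(Δλ/2) = 0.466171.
c = 2·atan2(√a, √(1−a)) = 1.50309 rad → d = 6371·c ≈ 9576.17 km.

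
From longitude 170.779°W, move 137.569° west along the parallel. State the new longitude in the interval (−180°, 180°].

51.652°E

Start at -170.779°; shift −137.569° → -308.348°.
-308.348° lies outside (−180°, 180°]; add 360° → +51.652°.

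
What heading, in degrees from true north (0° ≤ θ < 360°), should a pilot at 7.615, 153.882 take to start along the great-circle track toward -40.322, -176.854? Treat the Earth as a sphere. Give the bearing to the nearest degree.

153°

Δλ = -176.854 − 153.882 = -330.736°; wrapped into (−180°, 180°]: 29.264°.
θ = atan2( sin Δλ · cos φ₂ , cos φ₁ · sin φ₂ − sin φ₁ · cos φ₂ · cos Δλ )
  = atan2(0.37270, -0.72951) = 152.938° → normalised to [0°, 360°): 152.938°.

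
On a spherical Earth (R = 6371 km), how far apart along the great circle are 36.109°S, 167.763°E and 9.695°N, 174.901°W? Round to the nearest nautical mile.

Δλ = -174.901 − 167.763 = -342.664°; wrapped into (−180°, 180°]: 17.336°.
Δφ = 9.695 − -36.109 = 45.804°.
a = sin²(Δφ/2) + cos φ₁ · cos φ₂ · sin²(Δλ/2) = 0.169530.
c = 2·atan2(√a, √(1−a)) = 0.84873 rad → d = 6371·c ≈ 5407.24 km ≈ 2919.67 nmi.

2920 nmi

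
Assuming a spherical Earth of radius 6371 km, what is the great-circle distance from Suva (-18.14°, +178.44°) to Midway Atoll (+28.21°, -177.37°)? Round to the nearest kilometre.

5174 km

Δλ = -177.37 − 178.44 = -355.81°; wrapped into (−180°, 180°]: 4.19°.
Δφ = 28.21 − -18.14 = 46.35°.
a = sin²(Δφ/2) + cos φ₁ · cos φ₂ · sin²(Δλ/2) = 0.155993.
c = 2·atan2(√a, √(1−a)) = 0.81205 rad → d = 6371·c ≈ 5173.56 km.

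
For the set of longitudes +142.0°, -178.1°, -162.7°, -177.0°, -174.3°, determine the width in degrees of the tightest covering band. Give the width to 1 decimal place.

55.3°

Sort the longitudes: -178.1°, -177.0°, -174.3°, -162.7°, +142.0°.
Eastward gaps between consecutive values (wrapping around): 1.1°, 2.7°, 11.6°, 304.7°, 39.9°.
Largest gap = 304.7° ⇒ minimal covering band is its complement: 360° − 304.7° = 55.3°.
Band runs from +142.0° eastward to -162.7°, crossing the antimeridian.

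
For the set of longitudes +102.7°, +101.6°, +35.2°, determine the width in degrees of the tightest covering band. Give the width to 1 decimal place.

Sort the longitudes: +35.2°, +101.6°, +102.7°.
Eastward gaps between consecutive values (wrapping around): 66.4°, 1.1°, 292.5°.
Largest gap = 292.5° ⇒ minimal covering band is its complement: 360° − 292.5° = 67.5°.
Band runs from +35.2° eastward to +102.7°.

67.5°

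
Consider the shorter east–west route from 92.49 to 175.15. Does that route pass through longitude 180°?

No

Signed shortest Δλ = ((175.15 − 92.49 + 180) mod 360) − 180 = 82.66°.
Going east by 82.66° from +92.49° reaches +175.15° without touching 180°.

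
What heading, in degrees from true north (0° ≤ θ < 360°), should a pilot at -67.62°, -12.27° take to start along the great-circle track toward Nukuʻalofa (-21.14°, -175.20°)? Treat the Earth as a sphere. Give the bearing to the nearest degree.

196°

Δλ = -175.20 − -12.27 = -162.93°.
θ = atan2( sin Δλ · cos φ₂ , cos φ₁ · sin φ₂ − sin φ₁ · cos φ₂ · cos Δλ )
  = atan2(-0.27379, -0.96177) = -164.110° → normalised to [0°, 360°): 195.890°.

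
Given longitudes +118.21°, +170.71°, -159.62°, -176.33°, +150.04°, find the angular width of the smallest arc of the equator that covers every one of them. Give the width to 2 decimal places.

Sort the longitudes: -176.33°, -159.62°, +118.21°, +150.04°, +170.71°.
Eastward gaps between consecutive values (wrapping around): 16.71°, 277.83°, 31.83°, 20.67°, 12.96°.
Largest gap = 277.83° ⇒ minimal covering band is its complement: 360° − 277.83° = 82.17°.
Band runs from +118.21° eastward to -159.62°, crossing the antimeridian.

82.17°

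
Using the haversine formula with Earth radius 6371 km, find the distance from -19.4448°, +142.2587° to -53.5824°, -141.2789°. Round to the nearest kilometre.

Δλ = -141.2789 − 142.2587 = -283.5376°; wrapped into (−180°, 180°]: 76.4624°.
Δφ = -53.5824 − -19.4448 = -34.1376°.
a = sin²(Δφ/2) + cos φ₁ · cos φ₂ · sin²(Δλ/2) = 0.300536.
c = 2·atan2(√a, √(1−a)) = 1.16045 rad → d = 6371·c ≈ 7393.22 km.

7393 km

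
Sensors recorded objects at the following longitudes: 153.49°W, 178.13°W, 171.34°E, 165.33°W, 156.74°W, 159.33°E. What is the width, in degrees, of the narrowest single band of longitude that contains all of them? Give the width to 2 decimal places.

47.18°

Sort the longitudes: -178.13°, -165.33°, -156.74°, -153.49°, +159.33°, +171.34°.
Eastward gaps between consecutive values (wrapping around): 12.80°, 8.59°, 3.25°, 312.82°, 12.01°, 10.53°.
Largest gap = 312.82° ⇒ minimal covering band is its complement: 360° − 312.82° = 47.18°.
Band runs from +159.33° eastward to -153.49°, crossing the antimeridian.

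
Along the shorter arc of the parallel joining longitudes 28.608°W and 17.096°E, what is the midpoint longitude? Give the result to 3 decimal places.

Signed shortest Δλ from -28.608° to +17.096° is +45.704°.
Midpoint longitude = -28.608° + (+45.704°)/2 = -28.608° + 22.852° = -5.756°.

5.756°W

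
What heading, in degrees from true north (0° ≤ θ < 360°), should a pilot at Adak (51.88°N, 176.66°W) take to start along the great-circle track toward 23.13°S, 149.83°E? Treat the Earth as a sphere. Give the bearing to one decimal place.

Δλ = 149.83 − -176.66 = 326.49°; wrapped into (−180°, 180°]: -33.51°.
θ = atan2( sin Δλ · cos φ₂ , cos φ₁ · sin φ₂ − sin φ₁ · cos φ₂ · cos Δλ )
  = atan2(-0.50770, -0.84572) = -149.023° → normalised to [0°, 360°): 210.977°.

211.0°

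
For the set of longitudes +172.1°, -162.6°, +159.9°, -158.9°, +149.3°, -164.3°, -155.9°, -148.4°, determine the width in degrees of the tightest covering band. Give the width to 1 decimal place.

Sort the longitudes: -164.3°, -162.6°, -158.9°, -155.9°, -148.4°, +149.3°, +159.9°, +172.1°.
Eastward gaps between consecutive values (wrapping around): 1.7°, 3.7°, 3.0°, 7.5°, 297.7°, 10.6°, 12.2°, 23.6°.
Largest gap = 297.7° ⇒ minimal covering band is its complement: 360° − 297.7° = 62.3°.
Band runs from +149.3° eastward to -148.4°, crossing the antimeridian.

62.3°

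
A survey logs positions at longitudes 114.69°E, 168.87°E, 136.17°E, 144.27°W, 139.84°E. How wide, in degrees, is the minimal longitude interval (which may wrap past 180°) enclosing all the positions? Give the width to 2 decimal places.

Sort the longitudes: -144.27°, +114.69°, +136.17°, +139.84°, +168.87°.
Eastward gaps between consecutive values (wrapping around): 258.96°, 21.48°, 3.67°, 29.03°, 46.86°.
Largest gap = 258.96° ⇒ minimal covering band is its complement: 360° − 258.96° = 101.04°.
Band runs from +114.69° eastward to -144.27°, crossing the antimeridian.

101.04°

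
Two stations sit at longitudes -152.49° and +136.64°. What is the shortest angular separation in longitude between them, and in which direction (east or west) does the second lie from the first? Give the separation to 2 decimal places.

70.87° west

Raw difference: 136.64 − -152.49 = 289.13°.
Normalise into (−180°, 180°]: 289.13° − 360° = -70.87°.
Negative ⇒ the second point lies to the west; separation 70.87°.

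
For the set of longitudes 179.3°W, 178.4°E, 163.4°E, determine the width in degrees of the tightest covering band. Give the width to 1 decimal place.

Sort the longitudes: -179.3°, +163.4°, +178.4°.
Eastward gaps between consecutive values (wrapping around): 342.7°, 15.0°, 2.3°.
Largest gap = 342.7° ⇒ minimal covering band is its complement: 360° − 342.7° = 17.3°.
Band runs from +163.4° eastward to -179.3°, crossing the antimeridian.

17.3°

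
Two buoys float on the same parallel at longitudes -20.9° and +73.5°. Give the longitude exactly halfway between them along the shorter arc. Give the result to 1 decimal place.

Signed shortest Δλ from -20.9° to +73.5° is +94.4°.
Midpoint longitude = -20.9° + (+94.4°)/2 = -20.9° + 47.2° = +26.3°.

+26.3°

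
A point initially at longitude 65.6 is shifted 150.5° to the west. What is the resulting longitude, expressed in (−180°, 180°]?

-84.9°

Start at +65.6°; shift −150.5° → -84.9°.
-84.9° already lies in (−180°, 180°].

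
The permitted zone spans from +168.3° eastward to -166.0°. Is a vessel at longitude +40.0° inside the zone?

No

Band width going east from +168.3° to -166.0°: ((-166.0 − 168.3) mod 360) = 25.7°.
Offset of +40.0° east of the west edge: ((40.0 − 168.3) mod 360) = 231.7°.
231.7° > 25.7° ⇒ outside.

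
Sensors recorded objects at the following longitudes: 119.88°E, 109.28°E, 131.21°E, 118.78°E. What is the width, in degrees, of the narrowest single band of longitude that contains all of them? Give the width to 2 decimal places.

21.93°

Sort the longitudes: +109.28°, +118.78°, +119.88°, +131.21°.
Eastward gaps between consecutive values (wrapping around): 9.50°, 1.10°, 11.33°, 338.07°.
Largest gap = 338.07° ⇒ minimal covering band is its complement: 360° − 338.07° = 21.93°.
Band runs from +109.28° eastward to +131.21°.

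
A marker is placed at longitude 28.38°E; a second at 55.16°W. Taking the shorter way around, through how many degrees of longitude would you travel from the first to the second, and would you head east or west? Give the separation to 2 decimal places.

83.54° west

Raw difference: -55.16 − 28.38 = -83.54°.
Normalise into (−180°, 180°]: -83.54° stays -83.54°.
Negative ⇒ the second point lies to the west; separation 83.54°.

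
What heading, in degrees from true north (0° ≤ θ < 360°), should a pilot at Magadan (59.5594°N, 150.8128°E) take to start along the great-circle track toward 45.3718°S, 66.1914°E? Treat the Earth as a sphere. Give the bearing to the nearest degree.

239°

Δλ = 66.1914 − 150.8128 = -84.6214°.
θ = atan2( sin Δλ · cos φ₂ , cos φ₁ · sin φ₂ − sin φ₁ · cos φ₂ · cos Δλ )
  = atan2(-0.69941, -0.41734) = -120.825° → normalised to [0°, 360°): 239.175°.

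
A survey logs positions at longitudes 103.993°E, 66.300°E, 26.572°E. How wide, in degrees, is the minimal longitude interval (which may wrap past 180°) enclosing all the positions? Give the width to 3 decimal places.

77.421°

Sort the longitudes: +26.572°, +66.300°, +103.993°.
Eastward gaps between consecutive values (wrapping around): 39.728°, 37.693°, 282.579°.
Largest gap = 282.579° ⇒ minimal covering band is its complement: 360° − 282.579° = 77.421°.
Band runs from +26.572° eastward to +103.993°.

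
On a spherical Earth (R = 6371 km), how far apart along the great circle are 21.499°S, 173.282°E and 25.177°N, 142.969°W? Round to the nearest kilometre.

7017 km

Δλ = -142.969 − 173.282 = -316.251°; wrapped into (−180°, 180°]: 43.749°.
Δφ = 25.177 − -21.499 = 46.676°.
a = sin²(Δφ/2) + cos φ₁ · cos φ₂ · sin²(Δλ/2) = 0.273823.
c = 2·atan2(√a, √(1−a)) = 1.10139 rad → d = 6371·c ≈ 7016.97 km.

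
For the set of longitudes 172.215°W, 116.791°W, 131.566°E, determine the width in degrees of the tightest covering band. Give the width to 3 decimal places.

Sort the longitudes: -172.215°, -116.791°, +131.566°.
Eastward gaps between consecutive values (wrapping around): 55.424°, 248.357°, 56.219°.
Largest gap = 248.357° ⇒ minimal covering band is its complement: 360° − 248.357° = 111.643°.
Band runs from +131.566° eastward to -116.791°, crossing the antimeridian.

111.643°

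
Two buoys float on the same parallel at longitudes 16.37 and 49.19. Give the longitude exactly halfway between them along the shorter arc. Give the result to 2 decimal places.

+32.78°

Signed shortest Δλ from +16.37° to +49.19° is +32.82°.
Midpoint longitude = +16.37° + (+32.82°)/2 = +16.37° + 16.41° = +32.78°.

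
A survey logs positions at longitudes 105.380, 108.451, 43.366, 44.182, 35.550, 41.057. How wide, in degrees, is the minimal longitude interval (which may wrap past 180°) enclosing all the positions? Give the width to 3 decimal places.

Sort the longitudes: +35.550°, +41.057°, +43.366°, +44.182°, +105.380°, +108.451°.
Eastward gaps between consecutive values (wrapping around): 5.507°, 2.309°, 0.816°, 61.198°, 3.071°, 287.099°.
Largest gap = 287.099° ⇒ minimal covering band is its complement: 360° − 287.099° = 72.901°.
Band runs from +35.550° eastward to +108.451°.

72.901°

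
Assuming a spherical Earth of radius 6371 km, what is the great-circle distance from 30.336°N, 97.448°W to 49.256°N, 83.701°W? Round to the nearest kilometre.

2401 km

Δλ = -83.701 − -97.448 = 13.747°.
Δφ = 49.256 − 30.336 = 18.920°.
a = sin²(Δφ/2) + cos φ₁ · cos φ₂ · sin²(Δλ/2) = 0.035082.
c = 2·atan2(√a, √(1−a)) = 0.37683 rad → d = 6371·c ≈ 2400.78 km.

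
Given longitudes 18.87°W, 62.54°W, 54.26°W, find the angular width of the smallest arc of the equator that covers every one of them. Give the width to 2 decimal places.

43.67°

Sort the longitudes: -62.54°, -54.26°, -18.87°.
Eastward gaps between consecutive values (wrapping around): 8.28°, 35.39°, 316.33°.
Largest gap = 316.33° ⇒ minimal covering band is its complement: 360° − 316.33° = 43.67°.
Band runs from -62.54° eastward to -18.87°.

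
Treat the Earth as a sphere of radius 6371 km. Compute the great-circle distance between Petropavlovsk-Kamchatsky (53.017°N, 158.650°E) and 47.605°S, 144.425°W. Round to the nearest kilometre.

Δλ = -144.425 − 158.650 = -303.075°; wrapped into (−180°, 180°]: 56.925°.
Δφ = -47.605 − 53.017 = -100.622°.
a = sin²(Δφ/2) + cos φ₁ · cos φ₂ · sin²(Δλ/2) = 0.684291.
c = 2·atan2(√a, √(1−a)) = 1.94828 rad → d = 6371·c ≈ 12412.48 km.

12412 km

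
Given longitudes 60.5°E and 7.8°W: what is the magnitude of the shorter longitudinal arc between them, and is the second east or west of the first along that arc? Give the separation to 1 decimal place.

Raw difference: -7.8 − 60.5 = -68.3°.
Normalise into (−180°, 180°]: -68.3° stays -68.3°.
Negative ⇒ the second point lies to the west; separation 68.3°.

68.3° west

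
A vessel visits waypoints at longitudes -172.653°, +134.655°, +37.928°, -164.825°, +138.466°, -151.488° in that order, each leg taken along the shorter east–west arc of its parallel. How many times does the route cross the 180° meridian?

4

Leg 1: -172.653° → +134.655°, shortest Δλ = -52.692° (west) — crosses 180°.
Leg 2: +134.655° → +37.928°, shortest Δλ = -96.727° (west) — does not cross 180°.
Leg 3: +37.928° → -164.825°, shortest Δλ = 157.247° (east) — crosses 180°.
Leg 4: -164.825° → +138.466°, shortest Δλ = -56.709° (west) — crosses 180°.
Leg 5: +138.466° → -151.488°, shortest Δλ = 70.046° (east) — crosses 180°.
Total crossings: 4.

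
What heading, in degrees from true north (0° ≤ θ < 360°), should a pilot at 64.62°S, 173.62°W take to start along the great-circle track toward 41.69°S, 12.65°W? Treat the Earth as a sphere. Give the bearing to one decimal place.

Δλ = -12.65 − -173.62 = 160.97°.
θ = atan2( sin Δλ · cos φ₂ , cos φ₁ · sin φ₂ − sin φ₁ · cos φ₂ · cos Δλ )
  = atan2(0.24349, -0.92288) = 165.220° → normalised to [0°, 360°): 165.220°.

165.2°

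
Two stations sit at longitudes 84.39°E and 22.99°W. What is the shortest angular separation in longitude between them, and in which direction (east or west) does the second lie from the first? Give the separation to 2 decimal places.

Raw difference: -22.99 − 84.39 = -107.38°.
Normalise into (−180°, 180°]: -107.38° stays -107.38°.
Negative ⇒ the second point lies to the west; separation 107.38°.

107.38° west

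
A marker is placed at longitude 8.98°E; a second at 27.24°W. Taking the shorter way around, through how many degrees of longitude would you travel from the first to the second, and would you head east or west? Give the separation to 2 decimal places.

36.22° west

Raw difference: -27.24 − 8.98 = -36.22°.
Normalise into (−180°, 180°]: -36.22° stays -36.22°.
Negative ⇒ the second point lies to the west; separation 36.22°.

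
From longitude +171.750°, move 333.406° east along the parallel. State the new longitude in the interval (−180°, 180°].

+145.156°

Start at +171.750°; shift +333.406° → +505.156°.
+505.156° lies outside (−180°, 180°]; subtract 360° → +145.156°.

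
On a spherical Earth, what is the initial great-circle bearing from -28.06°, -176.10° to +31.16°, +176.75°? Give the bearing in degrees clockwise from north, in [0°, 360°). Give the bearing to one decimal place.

352.9°

Δλ = 176.75 − -176.10 = 352.85°; wrapped into (−180°, 180°]: -7.15°.
θ = atan2( sin Δλ · cos φ₂ , cos φ₁ · sin φ₂ − sin φ₁ · cos φ₂ · cos Δλ )
  = atan2(-0.10651, 0.85601) = -7.093° → normalised to [0°, 360°): 352.907°.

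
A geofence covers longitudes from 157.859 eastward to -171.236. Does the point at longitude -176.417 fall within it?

Yes

Band width going east from +157.859° to -171.236°: ((-171.236 − 157.859) mod 360) = 30.905°.
Offset of -176.417° east of the west edge: ((-176.417 − 157.859) mod 360) = 25.724°.
25.724° ≤ 30.905° ⇒ inside.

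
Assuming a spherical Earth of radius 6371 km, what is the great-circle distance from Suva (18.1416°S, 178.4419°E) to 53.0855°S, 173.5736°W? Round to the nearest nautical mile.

2131 nmi

Δλ = -173.5736 − 178.4419 = -352.0155°; wrapped into (−180°, 180°]: 7.9845°.
Δφ = -53.0855 − -18.1416 = -34.9439°.
a = sin²(Δφ/2) + cos φ₁ · cos φ₂ · sin²(Δλ/2) = 0.092910.
c = 2·atan2(√a, √(1−a)) = 0.61948 rad → d = 6371·c ≈ 3946.71 km ≈ 2131.05 nmi.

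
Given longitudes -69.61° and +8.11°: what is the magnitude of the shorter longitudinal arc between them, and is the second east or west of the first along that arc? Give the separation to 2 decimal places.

Raw difference: 8.11 − -69.61 = 77.72°.
Normalise into (−180°, 180°]: 77.72° stays 77.72°.
Positive ⇒ the second point lies to the east; separation 77.72°.

77.72° east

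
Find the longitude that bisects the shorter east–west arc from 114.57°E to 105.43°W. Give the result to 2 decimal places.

Signed shortest Δλ from +114.57° to -105.43° is +140.00°.
Midpoint longitude = +114.57° + (+140.00°)/2 = +114.57° + 70.00° = +184.57°.
Normalise into (−180°, 180°]: -175.43°.
(The naïve average (+114.57 + -105.43)/2 = 4.57° is on the wrong side of the globe.)

175.43°W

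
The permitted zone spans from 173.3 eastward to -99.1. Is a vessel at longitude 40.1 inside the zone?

Band width going east from +173.3° to -99.1°: ((-99.1 − 173.3) mod 360) = 87.6°.
Offset of +40.1° east of the west edge: ((40.1 − 173.3) mod 360) = 226.8°.
226.8° > 87.6° ⇒ outside.

No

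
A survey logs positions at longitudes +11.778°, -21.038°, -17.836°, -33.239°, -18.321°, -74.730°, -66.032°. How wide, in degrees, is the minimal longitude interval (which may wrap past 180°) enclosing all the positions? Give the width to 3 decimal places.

Sort the longitudes: -74.730°, -66.032°, -33.239°, -21.038°, -18.321°, -17.836°, +11.778°.
Eastward gaps between consecutive values (wrapping around): 8.698°, 32.793°, 12.201°, 2.717°, 0.485°, 29.614°, 273.492°.
Largest gap = 273.492° ⇒ minimal covering band is its complement: 360° − 273.492° = 86.508°.
Band runs from -74.730° eastward to +11.778°.

86.508°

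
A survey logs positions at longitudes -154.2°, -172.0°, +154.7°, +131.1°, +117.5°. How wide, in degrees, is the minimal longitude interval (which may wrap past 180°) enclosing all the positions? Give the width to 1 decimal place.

88.3°

Sort the longitudes: -172.0°, -154.2°, +117.5°, +131.1°, +154.7°.
Eastward gaps between consecutive values (wrapping around): 17.8°, 271.7°, 13.6°, 23.6°, 33.3°.
Largest gap = 271.7° ⇒ minimal covering band is its complement: 360° − 271.7° = 88.3°.
Band runs from +117.5° eastward to -154.2°, crossing the antimeridian.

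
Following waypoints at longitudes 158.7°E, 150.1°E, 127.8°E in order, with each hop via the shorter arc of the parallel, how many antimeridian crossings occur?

Leg 1: +158.7° → +150.1°, shortest Δλ = -8.6° (west) — does not cross 180°.
Leg 2: +150.1° → +127.8°, shortest Δλ = -22.3° (west) — does not cross 180°.
Total crossings: 0.

0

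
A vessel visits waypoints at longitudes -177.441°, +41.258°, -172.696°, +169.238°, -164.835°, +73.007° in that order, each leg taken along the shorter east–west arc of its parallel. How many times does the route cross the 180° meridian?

Leg 1: -177.441° → +41.258°, shortest Δλ = -141.301° (west) — crosses 180°.
Leg 2: +41.258° → -172.696°, shortest Δλ = 146.046° (east) — crosses 180°.
Leg 3: -172.696° → +169.238°, shortest Δλ = -18.066° (west) — crosses 180°.
Leg 4: +169.238° → -164.835°, shortest Δλ = 25.927° (east) — crosses 180°.
Leg 5: -164.835° → +73.007°, shortest Δλ = -122.158° (west) — crosses 180°.
Total crossings: 5.

5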